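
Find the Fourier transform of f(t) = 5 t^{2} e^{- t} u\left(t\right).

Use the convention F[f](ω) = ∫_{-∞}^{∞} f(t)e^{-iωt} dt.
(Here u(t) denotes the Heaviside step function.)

F(ω) = \frac{10}{\left(i \omega + 1\right)^{3}}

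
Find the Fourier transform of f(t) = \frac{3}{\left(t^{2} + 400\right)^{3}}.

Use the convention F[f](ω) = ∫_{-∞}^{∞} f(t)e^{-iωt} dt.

F(ω) = \frac{3 \pi \left(400 \omega^{2} + 60 \left|{\omega}\right| + 3\right) e^{- 20 \left|{\omega}\right|}}{25600000}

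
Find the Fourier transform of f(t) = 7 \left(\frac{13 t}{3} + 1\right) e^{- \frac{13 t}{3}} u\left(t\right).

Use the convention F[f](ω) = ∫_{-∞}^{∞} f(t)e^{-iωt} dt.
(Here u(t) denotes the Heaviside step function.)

F(ω) = \frac{21 \left(- 3 i \omega - 26\right)}{9 \omega^{2} - 78 i \omega - 169}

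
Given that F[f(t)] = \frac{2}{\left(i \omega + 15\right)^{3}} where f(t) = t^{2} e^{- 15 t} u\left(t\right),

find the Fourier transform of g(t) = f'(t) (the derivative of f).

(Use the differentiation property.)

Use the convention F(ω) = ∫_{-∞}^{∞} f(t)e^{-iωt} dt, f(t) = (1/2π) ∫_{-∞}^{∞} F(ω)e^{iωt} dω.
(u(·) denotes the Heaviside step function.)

F[g](ω) = \frac{2 i \omega}{\left(i \omega + 15\right)^{3}}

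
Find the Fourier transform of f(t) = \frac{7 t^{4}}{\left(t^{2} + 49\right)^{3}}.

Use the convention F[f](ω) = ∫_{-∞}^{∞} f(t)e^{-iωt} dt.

F(ω) = \frac{\pi \left(49 \omega^{2} - 35 \left|{\omega}\right| + 3\right) e^{- 7 \left|{\omega}\right|}}{8}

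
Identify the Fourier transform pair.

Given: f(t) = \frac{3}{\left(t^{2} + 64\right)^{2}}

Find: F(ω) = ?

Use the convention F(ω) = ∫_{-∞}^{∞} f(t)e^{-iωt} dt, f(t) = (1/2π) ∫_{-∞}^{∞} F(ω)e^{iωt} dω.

F(ω) = \frac{3 \pi \left(8 \left|{\omega}\right| + 1\right) e^{- 8 \left|{\omega}\right|}}{1024}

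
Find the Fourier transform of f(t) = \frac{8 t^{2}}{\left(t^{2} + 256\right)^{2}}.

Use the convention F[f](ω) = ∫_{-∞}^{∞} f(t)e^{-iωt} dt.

F(ω) = \frac{\pi \left(1 - 16 \left|{\omega}\right|\right) e^{- 16 \left|{\omega}\right|}}{4}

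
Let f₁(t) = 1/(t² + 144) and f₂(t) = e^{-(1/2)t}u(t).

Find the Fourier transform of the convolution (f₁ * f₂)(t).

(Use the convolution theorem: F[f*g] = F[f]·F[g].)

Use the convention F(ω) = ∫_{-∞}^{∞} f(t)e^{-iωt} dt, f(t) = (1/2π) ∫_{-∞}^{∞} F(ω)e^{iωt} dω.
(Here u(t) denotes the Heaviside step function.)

F[f₁*f₂](ω) = \frac{\pi e^{- 12 \left|{\omega}\right|}}{6 \left(2 i \omega + 1\right)}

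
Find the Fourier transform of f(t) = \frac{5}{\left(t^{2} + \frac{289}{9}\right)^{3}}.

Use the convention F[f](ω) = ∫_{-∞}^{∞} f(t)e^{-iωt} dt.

F(ω) = \frac{135 \pi \left(289 \omega^{2} + 153 \left|{\omega}\right| + 27\right) e^{- \frac{17 \left|{\omega}\right|}{3}}}{11358856}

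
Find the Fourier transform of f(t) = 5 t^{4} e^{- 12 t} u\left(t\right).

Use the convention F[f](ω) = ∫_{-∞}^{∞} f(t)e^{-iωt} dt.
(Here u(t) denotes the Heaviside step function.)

F(ω) = \frac{120}{\left(i \omega + 12\right)^{5}}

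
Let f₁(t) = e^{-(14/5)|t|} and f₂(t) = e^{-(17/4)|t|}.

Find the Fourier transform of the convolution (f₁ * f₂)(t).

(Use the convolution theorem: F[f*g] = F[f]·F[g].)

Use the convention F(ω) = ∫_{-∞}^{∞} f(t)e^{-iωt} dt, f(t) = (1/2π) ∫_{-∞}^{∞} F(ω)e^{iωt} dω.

F[f₁*f₂](ω) = \frac{19040}{400 \omega^{4} + 10361 \omega^{2} + 56644}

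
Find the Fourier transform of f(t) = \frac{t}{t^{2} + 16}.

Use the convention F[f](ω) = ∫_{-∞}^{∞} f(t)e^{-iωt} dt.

F(ω) = - i \pi e^{- 4 \left|{\omega}\right|} \operatorname{sign}{\left(\omega \right)}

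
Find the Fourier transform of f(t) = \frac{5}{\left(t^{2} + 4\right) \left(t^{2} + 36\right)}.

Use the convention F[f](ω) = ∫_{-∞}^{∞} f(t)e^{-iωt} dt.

F(ω) = \frac{5 \pi \left(3 e^{4 \left|{\omega}\right|} - 1\right) e^{- 6 \left|{\omega}\right|}}{192}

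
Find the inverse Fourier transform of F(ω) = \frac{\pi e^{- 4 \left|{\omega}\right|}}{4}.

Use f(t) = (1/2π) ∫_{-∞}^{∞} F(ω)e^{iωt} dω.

f(t) = \frac{1}{t^{2} + 16}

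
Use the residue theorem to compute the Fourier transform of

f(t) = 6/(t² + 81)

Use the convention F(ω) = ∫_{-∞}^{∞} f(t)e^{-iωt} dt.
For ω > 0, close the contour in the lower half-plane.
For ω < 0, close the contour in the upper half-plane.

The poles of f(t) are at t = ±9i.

Let g(z) = f(z)e^{-iωz}; for large |z| the factor e^{-iωz} decays in the lower half-plane when ω > 0 and in the upper half-plane when ω < 0.

Case ω > 0 (lower half-plane, clockwise contour ⇒ F(ω) = -2πi·ΣRes):
  Res_{z = - 9 i} g(z) = \frac{i e^{- 9 \omega}}{3}
  F(ω) = -2πi·ΣRes = \frac{2 \pi e^{- 9 \omega}}{3}

Case ω < 0 (upper half-plane, counterclockwise contour ⇒ F(ω) = +2πi·ΣRes):
  Res_{z = 9 i} g(z) = - \frac{i e^{9 \omega}}{3}
  F(ω) = 2πi·ΣRes = \frac{2 \pi e^{9 \omega}}{3}

Both cases combine into a single formula in |ω|:

F(ω) = \frac{2 \pi e^{- 9 \left|{\omega}\right|}}{3}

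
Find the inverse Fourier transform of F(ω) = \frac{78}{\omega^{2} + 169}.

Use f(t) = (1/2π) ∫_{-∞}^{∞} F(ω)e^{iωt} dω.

f(t) = 3 e^{- 13 \left|{t}\right|}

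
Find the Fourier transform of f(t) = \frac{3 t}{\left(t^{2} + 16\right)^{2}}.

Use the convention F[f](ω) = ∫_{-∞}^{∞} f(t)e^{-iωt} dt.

F(ω) = - \frac{3 i \pi \omega e^{- 4 \left|{\omega}\right|}}{8}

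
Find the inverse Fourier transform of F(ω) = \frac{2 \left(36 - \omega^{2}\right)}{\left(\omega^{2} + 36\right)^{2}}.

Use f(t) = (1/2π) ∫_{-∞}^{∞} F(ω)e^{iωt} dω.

f(t) = e^{- 6 \left|{t}\right|} \left|{t}\right|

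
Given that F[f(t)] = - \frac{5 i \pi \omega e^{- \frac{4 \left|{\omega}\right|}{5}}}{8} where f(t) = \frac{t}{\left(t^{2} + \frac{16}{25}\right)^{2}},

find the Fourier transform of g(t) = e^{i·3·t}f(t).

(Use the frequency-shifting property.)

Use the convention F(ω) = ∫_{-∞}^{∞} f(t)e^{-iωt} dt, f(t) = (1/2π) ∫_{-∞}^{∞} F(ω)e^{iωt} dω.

F[g](ω) = \frac{5 i \pi \left(3 - \omega\right) e^{- \frac{4 \left|{\omega - 3}\right|}{5}}}{8}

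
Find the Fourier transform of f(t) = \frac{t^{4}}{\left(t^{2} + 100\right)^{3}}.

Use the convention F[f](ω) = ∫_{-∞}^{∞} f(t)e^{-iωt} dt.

F(ω) = \frac{\pi \left(100 \omega^{2} - 50 \left|{\omega}\right| + 3\right) e^{- 10 \left|{\omega}\right|}}{80}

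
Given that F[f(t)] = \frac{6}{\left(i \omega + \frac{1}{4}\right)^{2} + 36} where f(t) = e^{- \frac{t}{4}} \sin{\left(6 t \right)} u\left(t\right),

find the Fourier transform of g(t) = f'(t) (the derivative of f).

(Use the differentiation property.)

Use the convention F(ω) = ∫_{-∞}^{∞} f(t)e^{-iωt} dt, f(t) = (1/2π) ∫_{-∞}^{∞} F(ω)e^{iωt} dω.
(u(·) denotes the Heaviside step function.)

F[g](ω) = \frac{96 i \omega}{\left(4 i \omega + 1\right)^{2} + 576}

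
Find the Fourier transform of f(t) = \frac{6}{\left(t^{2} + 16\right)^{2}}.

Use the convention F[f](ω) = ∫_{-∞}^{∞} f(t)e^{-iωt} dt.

F(ω) = \frac{3 \pi \left(4 \left|{\omega}\right| + 1\right) e^{- 4 \left|{\omega}\right|}}{64}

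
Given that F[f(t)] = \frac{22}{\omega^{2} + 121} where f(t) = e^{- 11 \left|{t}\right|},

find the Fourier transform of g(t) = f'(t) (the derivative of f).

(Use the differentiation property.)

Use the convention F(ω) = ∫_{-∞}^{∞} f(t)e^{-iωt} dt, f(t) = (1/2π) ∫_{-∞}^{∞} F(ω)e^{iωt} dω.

F[g](ω) = \frac{22 i \omega}{\omega^{2} + 121}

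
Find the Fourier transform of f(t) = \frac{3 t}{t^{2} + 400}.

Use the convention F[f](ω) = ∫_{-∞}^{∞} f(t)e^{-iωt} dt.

F(ω) = - 3 i \pi e^{- 20 \left|{\omega}\right|} \operatorname{sign}{\left(\omega \right)}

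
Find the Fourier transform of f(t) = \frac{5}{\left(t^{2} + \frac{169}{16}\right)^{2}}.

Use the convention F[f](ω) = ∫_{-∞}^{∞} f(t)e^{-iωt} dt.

F(ω) = \frac{40 \pi \left(13 \left|{\omega}\right| + 4\right) e^{- \frac{13 \left|{\omega}\right|}{4}}}{2197}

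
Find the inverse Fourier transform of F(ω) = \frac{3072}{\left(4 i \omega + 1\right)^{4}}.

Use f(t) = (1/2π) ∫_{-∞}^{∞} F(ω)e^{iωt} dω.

f(t) = 2 t^{3} e^{- \frac{t}{4}} u\left(t\right)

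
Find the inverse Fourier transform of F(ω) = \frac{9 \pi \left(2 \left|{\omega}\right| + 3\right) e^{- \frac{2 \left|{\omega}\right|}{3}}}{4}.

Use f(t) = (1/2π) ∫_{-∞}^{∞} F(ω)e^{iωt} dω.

f(t) = \frac{4}{\left(t^{2} + \frac{4}{9}\right)^{2}}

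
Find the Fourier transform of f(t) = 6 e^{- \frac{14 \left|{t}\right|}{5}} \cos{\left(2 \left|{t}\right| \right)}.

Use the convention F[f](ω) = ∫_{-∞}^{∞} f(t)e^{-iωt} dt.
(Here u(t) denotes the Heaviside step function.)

F(ω) = \frac{840 \left(25 \omega^{2} + 296\right)}{625 \omega^{4} + 4800 \omega^{2} + 87616}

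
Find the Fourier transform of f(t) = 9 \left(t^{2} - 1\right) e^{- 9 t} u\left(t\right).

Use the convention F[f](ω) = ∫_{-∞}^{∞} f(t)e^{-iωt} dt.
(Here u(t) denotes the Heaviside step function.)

F(ω) = \frac{9 \left(2 i \omega - \left(i \omega + 9\right)^{3} + 18\right)}{\left(i \omega + 9\right)^{4}}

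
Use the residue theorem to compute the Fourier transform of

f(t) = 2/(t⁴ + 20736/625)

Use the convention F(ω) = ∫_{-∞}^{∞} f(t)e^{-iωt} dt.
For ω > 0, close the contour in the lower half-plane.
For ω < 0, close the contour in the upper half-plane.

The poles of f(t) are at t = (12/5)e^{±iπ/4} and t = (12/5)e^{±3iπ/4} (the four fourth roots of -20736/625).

Let g(z) = f(z)e^{-iωz}; for large |z| the factor e^{-iωz} decays in the lower half-plane when ω > 0 and in the upper half-plane when ω < 0.

Case ω > 0 (lower half-plane, clockwise contour ⇒ F(ω) = -2πi·ΣRes):
  Res_{z = - \frac{6 \sqrt{2}}{5} - \frac{6 \sqrt{2} i}{5}} g(z) = \frac{125 \sqrt{2} i \left(1 - i\right) e^{\frac{6 \sqrt{2} \omega \left(-1 + i\right)}{5}}}{6912}
  Res_{z = \frac{6 \sqrt{2}}{5} - \frac{6 \sqrt{2} i}{5}} g(z) = \frac{125 \sqrt{2} i \left(1 + i\right) e^{- \frac{6 \sqrt{2} \omega \left(1 + i\right)}{5}}}{6912}
  F(ω) = -2πi·ΣRes = \frac{125 \sqrt{2} \pi \left(1 - i\right) \left(e^{\frac{12 \sqrt{2} i \omega}{5}} + i\right) e^{- \frac{6 \sqrt{2} \omega \left(1 + i\right)}{5}}}{3456} = \frac{125 \pi e^{- \frac{6 \sqrt{2} \omega}{5}} \sin{\left(\frac{6 \sqrt{2} \omega}{5} + \frac{\pi}{4} \right)}}{864}

Case ω < 0 (upper half-plane, counterclockwise contour ⇒ F(ω) = +2πi·ΣRes):
  Res_{z = \frac{6 \sqrt{2}}{5} + \frac{6 \sqrt{2} i}{5}} g(z) = \frac{125 \sqrt{2} i \left(-1 + i\right) e^{\frac{6 \sqrt{2} \omega \left(1 - i\right)}{5}}}{6912}
  Res_{z = - \frac{6 \sqrt{2}}{5} + \frac{6 \sqrt{2} i}{5}} g(z) = \frac{125 \sqrt{2} \left(1 - i\right) e^{\frac{6 \sqrt{2} \omega \left(1 + i\right)}{5}}}{6912}
  F(ω) = 2πi·ΣRes = - \frac{125 \sqrt{2} i \pi \left(i \left(1 - i\right) e^{\frac{6 \sqrt{2} \omega \left(1 - i\right)}{5}} - \left(1 - i\right) e^{\frac{6 \sqrt{2} \omega \left(1 + i\right)}{5}}\right)}{3456} = \frac{125 \pi e^{\frac{6 \sqrt{2} \omega}{5}} \cos{\left(\frac{6 \sqrt{2} \omega}{5} + \frac{\pi}{4} \right)}}{864}

Both cases combine into a single formula in |ω|:

F(ω) = \frac{125 \pi e^{- \frac{6 \sqrt{2} \left|{\omega}\right|}{5}} \sin{\left(\frac{6 \sqrt{2} \left|{\omega}\right|}{5} + \frac{\pi}{4} \right)}}{864}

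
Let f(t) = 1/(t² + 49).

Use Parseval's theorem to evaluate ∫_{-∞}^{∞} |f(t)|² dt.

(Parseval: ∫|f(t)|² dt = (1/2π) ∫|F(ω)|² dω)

∫|f(t)|² dt = \frac{\pi}{686}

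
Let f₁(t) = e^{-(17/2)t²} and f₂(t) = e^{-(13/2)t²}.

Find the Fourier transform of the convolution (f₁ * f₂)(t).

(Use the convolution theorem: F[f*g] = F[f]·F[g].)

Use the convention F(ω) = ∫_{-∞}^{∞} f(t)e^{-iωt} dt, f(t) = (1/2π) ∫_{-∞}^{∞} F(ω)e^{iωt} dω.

F[f₁*f₂](ω) = \frac{2 \sqrt{221} \pi e^{- \frac{15 \omega^{2}}{221}}}{221}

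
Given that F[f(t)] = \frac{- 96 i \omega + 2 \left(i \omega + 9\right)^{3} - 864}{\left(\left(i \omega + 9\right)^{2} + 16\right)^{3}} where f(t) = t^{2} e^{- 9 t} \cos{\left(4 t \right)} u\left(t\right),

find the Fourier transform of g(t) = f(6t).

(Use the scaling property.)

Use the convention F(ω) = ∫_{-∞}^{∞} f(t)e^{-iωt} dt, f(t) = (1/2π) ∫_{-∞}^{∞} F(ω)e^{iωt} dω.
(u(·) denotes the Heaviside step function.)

F[g](ω) = \frac{72 \left(- 1728 i \omega + \left(i \omega + 54\right)^{3} - 93312\right)}{\left(\left(i \omega + 54\right)^{2} + 576\right)^{3}}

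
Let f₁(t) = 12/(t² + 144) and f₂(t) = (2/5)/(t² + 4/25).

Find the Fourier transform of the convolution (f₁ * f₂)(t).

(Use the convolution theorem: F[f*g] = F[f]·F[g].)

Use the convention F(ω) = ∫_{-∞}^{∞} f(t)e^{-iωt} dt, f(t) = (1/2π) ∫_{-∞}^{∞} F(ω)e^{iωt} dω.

F[f₁*f₂](ω) = \pi^{2} e^{- \frac{62 \left|{\omega}\right|}{5}}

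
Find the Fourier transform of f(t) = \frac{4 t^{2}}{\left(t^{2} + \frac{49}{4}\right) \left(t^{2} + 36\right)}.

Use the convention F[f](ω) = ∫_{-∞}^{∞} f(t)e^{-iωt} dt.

F(ω) = \frac{96 \pi e^{- 6 \left|{\omega}\right|}}{95} - \frac{56 \pi e^{- \frac{7 \left|{\omega}\right|}{2}}}{95}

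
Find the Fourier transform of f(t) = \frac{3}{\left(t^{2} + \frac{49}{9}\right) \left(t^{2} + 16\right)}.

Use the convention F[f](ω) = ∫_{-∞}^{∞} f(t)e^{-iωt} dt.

F(ω) = - \frac{27 \pi e^{- 4 \left|{\omega}\right|}}{380} + \frac{81 \pi e^{- \frac{7 \left|{\omega}\right|}{3}}}{665}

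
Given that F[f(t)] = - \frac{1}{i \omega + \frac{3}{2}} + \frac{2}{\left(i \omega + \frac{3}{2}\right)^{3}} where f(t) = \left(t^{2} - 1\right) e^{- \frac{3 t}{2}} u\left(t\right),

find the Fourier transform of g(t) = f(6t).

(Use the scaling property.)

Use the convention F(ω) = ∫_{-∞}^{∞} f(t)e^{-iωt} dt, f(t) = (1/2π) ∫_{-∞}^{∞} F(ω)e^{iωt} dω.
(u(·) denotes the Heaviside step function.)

F[g](ω) = \frac{72 i \omega - \left(i \omega + 9\right)^{3} + 648}{\left(i \omega + 9\right)^{4}}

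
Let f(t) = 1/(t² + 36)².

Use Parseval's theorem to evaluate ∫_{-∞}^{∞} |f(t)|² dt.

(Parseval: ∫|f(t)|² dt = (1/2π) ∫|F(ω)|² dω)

∫|f(t)|² dt = \frac{5 \pi}{4478976}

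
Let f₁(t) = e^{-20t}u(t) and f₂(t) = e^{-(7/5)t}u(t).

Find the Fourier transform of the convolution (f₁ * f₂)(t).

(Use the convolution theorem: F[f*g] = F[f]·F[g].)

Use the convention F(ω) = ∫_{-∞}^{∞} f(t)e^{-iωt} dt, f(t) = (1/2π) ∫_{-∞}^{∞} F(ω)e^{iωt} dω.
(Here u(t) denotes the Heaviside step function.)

F[f₁*f₂](ω) = \frac{5}{\left(i \omega + 20\right) \left(5 i \omega + 7\right)}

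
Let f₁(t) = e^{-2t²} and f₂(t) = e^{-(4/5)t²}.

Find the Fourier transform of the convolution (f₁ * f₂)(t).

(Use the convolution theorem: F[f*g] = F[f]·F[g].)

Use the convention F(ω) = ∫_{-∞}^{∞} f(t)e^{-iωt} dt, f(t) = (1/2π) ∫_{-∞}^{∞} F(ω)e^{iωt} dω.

F[f₁*f₂](ω) = \frac{\sqrt{10} \pi e^{- \frac{7 \omega^{2}}{16}}}{4}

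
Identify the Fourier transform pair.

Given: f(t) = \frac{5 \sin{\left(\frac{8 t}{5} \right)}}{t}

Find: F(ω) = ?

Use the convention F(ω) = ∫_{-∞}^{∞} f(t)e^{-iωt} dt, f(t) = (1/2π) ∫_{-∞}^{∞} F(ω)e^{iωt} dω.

F(ω) = \begin{cases} 5 \pi & \text{for}\: \omega > - \frac{8}{5} \wedge \omega < \frac{8}{5} \\0 & \text{otherwise} \end{cases}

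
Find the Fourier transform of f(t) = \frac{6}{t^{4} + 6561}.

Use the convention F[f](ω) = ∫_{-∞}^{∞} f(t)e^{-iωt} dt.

F(ω) = \frac{2 \pi e^{- \frac{9 \sqrt{2} \left|{\omega}\right|}{2}} \sin{\left(\frac{9 \sqrt{2} \left|{\omega}\right|}{2} + \frac{\pi}{4} \right)}}{243}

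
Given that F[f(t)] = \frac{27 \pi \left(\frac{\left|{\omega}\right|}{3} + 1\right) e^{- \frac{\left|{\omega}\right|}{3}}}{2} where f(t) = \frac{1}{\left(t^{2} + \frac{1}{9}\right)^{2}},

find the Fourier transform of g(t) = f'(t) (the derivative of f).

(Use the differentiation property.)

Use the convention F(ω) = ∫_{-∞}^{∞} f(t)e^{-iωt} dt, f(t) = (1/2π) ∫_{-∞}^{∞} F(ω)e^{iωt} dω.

F[g](ω) = \frac{9 i \pi \omega \left(\left|{\omega}\right| + 3\right) e^{- \frac{\left|{\omega}\right|}{3}}}{2}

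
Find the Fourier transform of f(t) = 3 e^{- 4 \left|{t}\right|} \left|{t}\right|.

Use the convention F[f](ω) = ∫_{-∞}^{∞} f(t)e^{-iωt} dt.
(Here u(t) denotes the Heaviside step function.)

F(ω) = \frac{6 \left(16 - \omega^{2}\right)}{\left(\omega^{2} + 16\right)^{2}}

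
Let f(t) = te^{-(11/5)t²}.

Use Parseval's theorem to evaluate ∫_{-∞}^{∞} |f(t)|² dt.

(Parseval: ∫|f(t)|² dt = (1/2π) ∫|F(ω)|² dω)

∫|f(t)|² dt = \frac{5 \sqrt{110} \sqrt{\pi}}{968}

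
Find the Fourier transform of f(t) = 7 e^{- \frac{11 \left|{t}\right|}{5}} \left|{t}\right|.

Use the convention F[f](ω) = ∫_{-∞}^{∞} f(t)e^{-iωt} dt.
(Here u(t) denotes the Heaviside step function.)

F(ω) = \frac{350 \left(121 - 25 \omega^{2}\right)}{\left(25 \omega^{2} + 121\right)^{2}}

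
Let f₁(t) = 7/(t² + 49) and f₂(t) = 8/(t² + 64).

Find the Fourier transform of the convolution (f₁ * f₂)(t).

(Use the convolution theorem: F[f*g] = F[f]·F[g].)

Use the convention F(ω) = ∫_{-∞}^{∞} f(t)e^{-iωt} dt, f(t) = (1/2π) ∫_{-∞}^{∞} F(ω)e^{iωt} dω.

F[f₁*f₂](ω) = \pi^{2} e^{- 15 \left|{\omega}\right|}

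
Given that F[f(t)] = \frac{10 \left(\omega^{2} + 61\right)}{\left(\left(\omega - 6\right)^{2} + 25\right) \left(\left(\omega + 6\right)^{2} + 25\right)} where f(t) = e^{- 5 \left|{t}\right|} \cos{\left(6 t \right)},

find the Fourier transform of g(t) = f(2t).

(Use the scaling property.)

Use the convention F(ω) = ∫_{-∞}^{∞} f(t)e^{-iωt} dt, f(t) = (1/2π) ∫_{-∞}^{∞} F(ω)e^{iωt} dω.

F[g](ω) = \frac{20 \left(\omega^{2} + 244\right)}{\omega^{4} - 88 \omega^{2} + 59536}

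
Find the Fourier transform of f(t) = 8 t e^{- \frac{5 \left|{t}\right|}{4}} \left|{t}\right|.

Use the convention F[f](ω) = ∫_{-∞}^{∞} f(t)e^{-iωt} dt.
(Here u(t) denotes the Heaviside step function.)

F(ω) = \frac{8192 i \omega \left(16 \omega^{2} - 75\right)}{\left(16 \omega^{2} + 25\right)^{3}}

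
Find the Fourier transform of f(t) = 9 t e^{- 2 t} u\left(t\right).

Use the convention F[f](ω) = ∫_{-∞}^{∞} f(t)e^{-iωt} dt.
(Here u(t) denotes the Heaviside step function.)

F(ω) = \frac{9}{\left(i \omega + 2\right)^{2}}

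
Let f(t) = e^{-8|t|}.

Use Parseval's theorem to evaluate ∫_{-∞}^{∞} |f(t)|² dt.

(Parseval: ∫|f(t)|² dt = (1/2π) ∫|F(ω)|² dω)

∫|f(t)|² dt = \frac{1}{8}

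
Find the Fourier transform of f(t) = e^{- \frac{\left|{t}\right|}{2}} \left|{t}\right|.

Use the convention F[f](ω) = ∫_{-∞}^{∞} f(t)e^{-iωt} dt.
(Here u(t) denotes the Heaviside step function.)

F(ω) = \frac{8 \left(1 - 4 \omega^{2}\right)}{\left(4 \omega^{2} + 1\right)^{2}}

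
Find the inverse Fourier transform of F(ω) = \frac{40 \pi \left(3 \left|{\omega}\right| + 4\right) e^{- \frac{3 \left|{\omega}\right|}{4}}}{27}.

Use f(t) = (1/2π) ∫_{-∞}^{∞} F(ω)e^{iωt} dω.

f(t) = \frac{5}{\left(t^{2} + \frac{9}{16}\right)^{2}}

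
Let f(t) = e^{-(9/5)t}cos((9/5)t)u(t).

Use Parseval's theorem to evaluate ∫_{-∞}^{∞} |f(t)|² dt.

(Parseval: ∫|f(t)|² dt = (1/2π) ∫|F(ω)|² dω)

∫|f(t)|² dt = \frac{5}{24}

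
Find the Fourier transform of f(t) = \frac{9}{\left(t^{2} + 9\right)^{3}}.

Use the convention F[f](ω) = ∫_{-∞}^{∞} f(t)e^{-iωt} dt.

F(ω) = \frac{\pi \left(3 \omega^{2} + 3 \left|{\omega}\right| + 1\right) e^{- 3 \left|{\omega}\right|}}{72}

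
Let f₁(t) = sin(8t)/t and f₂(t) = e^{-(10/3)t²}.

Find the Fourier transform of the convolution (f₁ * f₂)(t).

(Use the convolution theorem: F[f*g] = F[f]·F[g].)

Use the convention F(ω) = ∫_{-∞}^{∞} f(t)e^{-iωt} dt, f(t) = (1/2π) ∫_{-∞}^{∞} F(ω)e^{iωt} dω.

F[f₁*f₂](ω) = \begin{cases} \frac{\sqrt{30} \pi^{\frac{3}{2}} e^{- \frac{3 \omega^{2}}{40}}}{10} & \text{for}\: \omega > -8 \wedge \omega < 8 \\0 & \text{otherwise} \end{cases}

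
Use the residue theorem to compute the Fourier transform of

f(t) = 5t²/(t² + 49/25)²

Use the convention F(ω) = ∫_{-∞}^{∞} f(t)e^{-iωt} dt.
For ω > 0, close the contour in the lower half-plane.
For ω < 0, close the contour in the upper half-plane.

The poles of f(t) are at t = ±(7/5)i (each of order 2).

Let g(z) = f(z)e^{-iωz}; for large |z| the factor e^{-iωz} decays in the lower half-plane when ω > 0 and in the upper half-plane when ω < 0.

Case ω > 0 (lower half-plane, clockwise contour ⇒ F(ω) = -2πi·ΣRes):
  Res_{z = - \frac{7 i}{5}} g(z) = \frac{5 i \left(5 - 7 \omega\right) e^{- \frac{7 \omega}{5}}}{28} (pole of order 2)
  F(ω) = -2πi·ΣRes = \frac{5 \pi \left(5 - 7 \omega\right) e^{- \frac{7 \omega}{5}}}{14}

Case ω < 0 (upper half-plane, counterclockwise contour ⇒ F(ω) = +2πi·ΣRes):
  Res_{z = \frac{7 i}{5}} g(z) = \frac{5 i \left(- 7 \omega - 5\right) e^{\frac{7 \omega}{5}}}{28} (pole of order 2)
  F(ω) = 2πi·ΣRes = \frac{5 \pi \left(7 \omega + 5\right) e^{\frac{7 \omega}{5}}}{14}

Both cases combine into a single formula in |ω|:

F(ω) = \frac{5 \pi \left(5 - 7 \left|{\omega}\right|\right) e^{- \frac{7 \left|{\omega}\right|}{5}}}{14}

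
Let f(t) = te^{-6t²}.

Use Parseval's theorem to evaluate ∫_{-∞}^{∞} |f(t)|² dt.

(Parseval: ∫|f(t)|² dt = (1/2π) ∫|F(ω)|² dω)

∫|f(t)|² dt = \frac{\sqrt{3} \sqrt{\pi}}{144}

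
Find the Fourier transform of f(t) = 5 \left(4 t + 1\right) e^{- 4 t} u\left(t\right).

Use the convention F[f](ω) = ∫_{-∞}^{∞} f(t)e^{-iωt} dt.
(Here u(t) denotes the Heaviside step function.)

F(ω) = \frac{5 \left(- i \omega - 8\right)}{\omega^{2} - 8 i \omega - 16}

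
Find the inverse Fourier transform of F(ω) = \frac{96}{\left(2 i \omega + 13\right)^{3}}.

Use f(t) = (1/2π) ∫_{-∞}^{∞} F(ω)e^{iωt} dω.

f(t) = 6 t^{2} e^{- \frac{13 t}{2}} u\left(t\right)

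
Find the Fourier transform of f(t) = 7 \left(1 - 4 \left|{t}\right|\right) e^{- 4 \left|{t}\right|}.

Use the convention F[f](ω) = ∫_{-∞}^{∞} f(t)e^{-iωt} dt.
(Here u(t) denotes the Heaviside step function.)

F(ω) = \frac{112 \omega^{2}}{\left(\omega^{2} + 16\right)^{2}}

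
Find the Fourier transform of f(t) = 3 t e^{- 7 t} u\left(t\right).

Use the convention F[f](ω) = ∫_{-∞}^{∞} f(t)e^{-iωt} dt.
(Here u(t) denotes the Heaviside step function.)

F(ω) = \frac{3}{\left(i \omega + 7\right)^{2}}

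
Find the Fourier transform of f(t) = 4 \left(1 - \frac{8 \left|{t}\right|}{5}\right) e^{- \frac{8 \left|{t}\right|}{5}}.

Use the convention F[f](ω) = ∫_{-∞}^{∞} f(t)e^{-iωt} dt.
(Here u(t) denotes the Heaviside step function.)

F(ω) = \frac{16000 \omega^{2}}{\left(25 \omega^{2} + 64\right)^{2}}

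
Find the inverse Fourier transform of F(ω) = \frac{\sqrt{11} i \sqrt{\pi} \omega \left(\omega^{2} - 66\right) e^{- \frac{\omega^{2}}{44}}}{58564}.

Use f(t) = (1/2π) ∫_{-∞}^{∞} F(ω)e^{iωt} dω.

f(t) = 2 t^{3} e^{- 11 t^{2}}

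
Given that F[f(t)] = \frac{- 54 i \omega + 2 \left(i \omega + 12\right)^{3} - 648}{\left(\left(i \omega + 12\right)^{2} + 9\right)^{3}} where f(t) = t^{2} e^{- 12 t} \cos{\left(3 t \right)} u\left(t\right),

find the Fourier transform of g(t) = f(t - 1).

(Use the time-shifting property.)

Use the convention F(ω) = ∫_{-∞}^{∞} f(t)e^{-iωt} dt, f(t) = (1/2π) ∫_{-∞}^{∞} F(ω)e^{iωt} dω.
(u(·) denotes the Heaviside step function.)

F[g](ω) = \frac{2 \left(- 27 i \omega + \left(i \omega + 12\right)^{3} - 324\right) e^{- i \omega}}{\left(\left(i \omega + 12\right)^{2} + 9\right)^{3}}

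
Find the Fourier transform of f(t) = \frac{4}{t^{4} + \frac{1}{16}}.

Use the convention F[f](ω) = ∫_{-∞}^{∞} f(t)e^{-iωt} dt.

F(ω) = 32 \pi e^{- \frac{\sqrt{2} \left|{\omega}\right|}{4}} \sin{\left(\frac{\sqrt{2} \left|{\omega}\right|}{4} + \frac{\pi}{4} \right)}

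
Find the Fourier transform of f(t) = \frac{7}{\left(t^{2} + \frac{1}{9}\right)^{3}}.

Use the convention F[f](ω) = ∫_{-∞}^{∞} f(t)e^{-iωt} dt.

F(ω) = \frac{189 \pi \left(\omega^{2} + 9 \left|{\omega}\right| + 27\right) e^{- \frac{\left|{\omega}\right|}{3}}}{8}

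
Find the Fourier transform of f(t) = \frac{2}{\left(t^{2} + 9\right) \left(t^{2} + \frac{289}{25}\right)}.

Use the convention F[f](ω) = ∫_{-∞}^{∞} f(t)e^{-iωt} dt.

F(ω) = \frac{25 \pi e^{- 3 \left|{\omega}\right|}}{96} - \frac{125 \pi e^{- \frac{17 \left|{\omega}\right|}{5}}}{544}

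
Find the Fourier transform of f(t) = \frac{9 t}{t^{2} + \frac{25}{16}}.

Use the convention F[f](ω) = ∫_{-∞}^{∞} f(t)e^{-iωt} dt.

F(ω) = - 9 i \pi e^{- \frac{5 \left|{\omega}\right|}{4}} \operatorname{sign}{\left(\omega \right)}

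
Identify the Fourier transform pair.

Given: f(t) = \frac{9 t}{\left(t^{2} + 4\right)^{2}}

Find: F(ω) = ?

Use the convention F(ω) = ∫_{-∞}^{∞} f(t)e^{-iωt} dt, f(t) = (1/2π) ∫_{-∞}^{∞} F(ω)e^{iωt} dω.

F(ω) = - \frac{9 i \pi \omega e^{- 2 \left|{\omega}\right|}}{4}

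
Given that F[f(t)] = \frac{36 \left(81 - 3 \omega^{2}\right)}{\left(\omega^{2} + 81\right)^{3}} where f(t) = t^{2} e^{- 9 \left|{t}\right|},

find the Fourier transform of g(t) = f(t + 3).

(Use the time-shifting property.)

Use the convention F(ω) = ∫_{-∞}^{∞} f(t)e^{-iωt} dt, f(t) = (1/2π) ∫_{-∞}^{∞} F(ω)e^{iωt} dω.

F[g](ω) = \frac{108 \left(27 - \omega^{2}\right) e^{3 i \omega}}{\left(\omega^{2} + 81\right)^{3}}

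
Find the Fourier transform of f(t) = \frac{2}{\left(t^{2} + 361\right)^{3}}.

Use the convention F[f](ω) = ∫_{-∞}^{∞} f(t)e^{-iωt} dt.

F(ω) = \frac{\pi \left(361 \omega^{2} + 57 \left|{\omega}\right| + 3\right) e^{- 19 \left|{\omega}\right|}}{9904396}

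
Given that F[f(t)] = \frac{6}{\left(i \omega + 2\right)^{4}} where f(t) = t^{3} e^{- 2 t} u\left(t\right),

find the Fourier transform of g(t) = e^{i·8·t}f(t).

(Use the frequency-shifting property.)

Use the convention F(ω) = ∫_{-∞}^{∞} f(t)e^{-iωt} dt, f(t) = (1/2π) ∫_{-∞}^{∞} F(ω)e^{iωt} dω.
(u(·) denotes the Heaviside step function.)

F[g](ω) = \frac{6}{\left(i \left(\omega - 8\right) + 2\right)^{4}}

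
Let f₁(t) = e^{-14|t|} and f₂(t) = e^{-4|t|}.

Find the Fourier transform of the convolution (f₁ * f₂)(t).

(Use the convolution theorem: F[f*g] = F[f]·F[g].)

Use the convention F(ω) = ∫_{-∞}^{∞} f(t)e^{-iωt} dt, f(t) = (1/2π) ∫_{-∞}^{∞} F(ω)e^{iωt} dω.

F[f₁*f₂](ω) = \frac{224}{\left(\omega^{2} + 16\right) \left(\omega^{2} + 196\right)}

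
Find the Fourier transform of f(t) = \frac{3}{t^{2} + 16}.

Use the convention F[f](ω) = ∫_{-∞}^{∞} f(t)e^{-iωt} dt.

F(ω) = \frac{3 \pi e^{- 4 \left|{\omega}\right|}}{4}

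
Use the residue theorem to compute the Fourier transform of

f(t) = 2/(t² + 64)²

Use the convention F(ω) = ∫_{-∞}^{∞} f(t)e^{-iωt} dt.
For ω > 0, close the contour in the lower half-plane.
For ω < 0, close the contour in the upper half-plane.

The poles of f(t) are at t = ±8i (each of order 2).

Let g(z) = f(z)e^{-iωz}; for large |z| the factor e^{-iωz} decays in the lower half-plane when ω > 0 and in the upper half-plane when ω < 0.

Case ω > 0 (lower half-plane, clockwise contour ⇒ F(ω) = -2πi·ΣRes):
  Res_{z = - 8 i} g(z) = \frac{i \left(8 \omega + 1\right) e^{- 8 \omega}}{1024} (pole of order 2)
  F(ω) = -2πi·ΣRes = \frac{\pi \left(8 \omega + 1\right) e^{- 8 \omega}}{512}

Case ω < 0 (upper half-plane, counterclockwise contour ⇒ F(ω) = +2πi·ΣRes):
  Res_{z = 8 i} g(z) = \frac{i \left(8 \omega - 1\right) e^{8 \omega}}{1024} (pole of order 2)
  F(ω) = 2πi·ΣRes = \frac{\pi \left(1 - 8 \omega\right) e^{8 \omega}}{512}

Both cases combine into a single formula in |ω|:

F(ω) = \frac{\pi \left(8 \left|{\omega}\right| + 1\right) e^{- 8 \left|{\omega}\right|}}{512}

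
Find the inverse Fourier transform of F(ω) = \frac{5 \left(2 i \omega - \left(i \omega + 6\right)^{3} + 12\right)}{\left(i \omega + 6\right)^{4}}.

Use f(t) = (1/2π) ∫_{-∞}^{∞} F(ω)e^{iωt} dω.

f(t) = 5 \left(t^{2} - 1\right) e^{- 6 t} u\left(t\right)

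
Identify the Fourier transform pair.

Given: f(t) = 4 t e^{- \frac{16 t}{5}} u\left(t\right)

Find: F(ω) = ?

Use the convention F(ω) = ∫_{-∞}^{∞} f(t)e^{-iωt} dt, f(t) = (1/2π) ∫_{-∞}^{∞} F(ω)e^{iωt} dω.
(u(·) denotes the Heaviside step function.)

F(ω) = \frac{100}{\left(5 i \omega + 16\right)^{2}}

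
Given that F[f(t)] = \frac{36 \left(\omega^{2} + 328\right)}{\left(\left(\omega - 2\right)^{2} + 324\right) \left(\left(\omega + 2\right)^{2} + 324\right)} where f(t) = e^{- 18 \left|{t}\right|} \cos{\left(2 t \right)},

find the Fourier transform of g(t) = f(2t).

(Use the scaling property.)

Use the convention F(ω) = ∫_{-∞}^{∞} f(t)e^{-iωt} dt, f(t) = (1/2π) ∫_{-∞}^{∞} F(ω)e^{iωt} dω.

F[g](ω) = \frac{72 \left(\omega^{2} + 1312\right)}{\omega^{4} + 2560 \omega^{2} + 1721344}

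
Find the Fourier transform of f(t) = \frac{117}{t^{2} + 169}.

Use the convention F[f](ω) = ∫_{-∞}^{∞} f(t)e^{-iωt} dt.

F(ω) = 9 \pi e^{- 13 \left|{\omega}\right|}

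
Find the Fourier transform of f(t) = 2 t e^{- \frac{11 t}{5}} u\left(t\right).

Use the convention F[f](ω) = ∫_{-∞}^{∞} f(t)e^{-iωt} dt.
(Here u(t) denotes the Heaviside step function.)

F(ω) = \frac{50}{\left(5 i \omega + 11\right)^{2}}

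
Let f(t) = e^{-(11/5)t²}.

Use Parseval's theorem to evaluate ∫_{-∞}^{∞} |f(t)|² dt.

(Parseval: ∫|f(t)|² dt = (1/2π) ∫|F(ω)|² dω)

∫|f(t)|² dt = \frac{\sqrt{110} \sqrt{\pi}}{22}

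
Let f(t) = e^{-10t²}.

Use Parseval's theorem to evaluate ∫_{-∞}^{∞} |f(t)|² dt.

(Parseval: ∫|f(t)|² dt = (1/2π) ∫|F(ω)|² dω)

∫|f(t)|² dt = \frac{\sqrt{5} \sqrt{\pi}}{10}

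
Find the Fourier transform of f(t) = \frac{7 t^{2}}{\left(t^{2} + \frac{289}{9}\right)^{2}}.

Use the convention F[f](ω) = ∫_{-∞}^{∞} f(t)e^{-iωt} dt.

F(ω) = \frac{7 \pi \left(3 - 17 \left|{\omega}\right|\right) e^{- \frac{17 \left|{\omega}\right|}{3}}}{34}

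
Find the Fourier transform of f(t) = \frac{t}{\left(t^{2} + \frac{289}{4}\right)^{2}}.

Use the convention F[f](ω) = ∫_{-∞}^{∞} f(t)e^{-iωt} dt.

F(ω) = - \frac{i \pi \omega e^{- \frac{17 \left|{\omega}\right|}{2}}}{17}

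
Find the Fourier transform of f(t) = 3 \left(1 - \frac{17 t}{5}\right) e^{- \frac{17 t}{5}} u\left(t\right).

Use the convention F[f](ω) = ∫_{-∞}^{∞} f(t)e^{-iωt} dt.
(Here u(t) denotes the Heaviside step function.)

F(ω) = \frac{75 i \omega}{- 25 \omega^{2} + 170 i \omega + 289}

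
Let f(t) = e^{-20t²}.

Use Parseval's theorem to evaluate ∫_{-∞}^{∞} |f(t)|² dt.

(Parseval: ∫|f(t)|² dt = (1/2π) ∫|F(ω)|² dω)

∫|f(t)|² dt = \frac{\sqrt{10} \sqrt{\pi}}{20}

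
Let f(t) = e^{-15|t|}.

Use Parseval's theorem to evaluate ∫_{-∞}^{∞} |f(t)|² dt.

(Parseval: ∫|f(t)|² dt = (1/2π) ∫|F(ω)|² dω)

∫|f(t)|² dt = \frac{1}{15}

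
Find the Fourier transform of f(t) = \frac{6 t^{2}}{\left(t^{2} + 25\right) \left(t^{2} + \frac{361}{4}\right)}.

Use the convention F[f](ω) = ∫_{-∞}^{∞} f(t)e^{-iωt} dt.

F(ω) = - \frac{40 \pi e^{- 5 \left|{\omega}\right|}}{87} + \frac{76 \pi e^{- \frac{19 \left|{\omega}\right|}{2}}}{87}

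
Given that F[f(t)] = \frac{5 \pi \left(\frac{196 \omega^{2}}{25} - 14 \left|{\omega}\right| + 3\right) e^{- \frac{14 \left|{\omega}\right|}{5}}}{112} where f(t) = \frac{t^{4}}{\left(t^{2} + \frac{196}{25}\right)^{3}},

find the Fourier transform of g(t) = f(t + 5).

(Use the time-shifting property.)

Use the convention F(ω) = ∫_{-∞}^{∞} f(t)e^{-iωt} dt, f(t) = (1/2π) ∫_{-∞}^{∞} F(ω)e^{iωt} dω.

F[g](ω) = \frac{\pi \left(196 \omega^{2} - 350 \left|{\omega}\right| + 75\right) e^{5 i \omega - \frac{14 \left|{\omega}\right|}{5}}}{560}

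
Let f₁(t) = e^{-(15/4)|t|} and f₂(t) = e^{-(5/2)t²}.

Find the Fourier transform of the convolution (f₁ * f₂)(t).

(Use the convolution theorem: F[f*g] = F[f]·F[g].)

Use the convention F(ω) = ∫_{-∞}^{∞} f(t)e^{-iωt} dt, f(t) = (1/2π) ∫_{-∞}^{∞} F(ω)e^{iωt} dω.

F[f₁*f₂](ω) = \frac{24 \sqrt{10} \sqrt{\pi} e^{- \frac{\omega^{2}}{10}}}{16 \omega^{2} + 225}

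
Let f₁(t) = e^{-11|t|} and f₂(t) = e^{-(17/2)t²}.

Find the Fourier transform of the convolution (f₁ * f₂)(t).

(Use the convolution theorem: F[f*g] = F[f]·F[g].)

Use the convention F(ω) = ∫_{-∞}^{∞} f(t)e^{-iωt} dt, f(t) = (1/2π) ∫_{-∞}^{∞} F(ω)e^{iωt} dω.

F[f₁*f₂](ω) = \frac{22 \sqrt{34} \sqrt{\pi} e^{- \frac{\omega^{2}}{34}}}{17 \left(\omega^{2} + 121\right)}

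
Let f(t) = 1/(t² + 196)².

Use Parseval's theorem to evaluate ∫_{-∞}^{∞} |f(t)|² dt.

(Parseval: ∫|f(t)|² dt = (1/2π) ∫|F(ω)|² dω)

∫|f(t)|² dt = \frac{5 \pi}{1686616064}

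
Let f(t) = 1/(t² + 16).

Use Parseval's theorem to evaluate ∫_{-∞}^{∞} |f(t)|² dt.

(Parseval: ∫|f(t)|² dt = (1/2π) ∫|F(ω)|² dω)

∫|f(t)|² dt = \frac{\pi}{128}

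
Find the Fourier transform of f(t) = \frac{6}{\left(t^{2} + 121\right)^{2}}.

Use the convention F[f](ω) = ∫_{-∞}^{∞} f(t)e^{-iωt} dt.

F(ω) = \frac{3 \pi \left(11 \left|{\omega}\right| + 1\right) e^{- 11 \left|{\omega}\right|}}{1331}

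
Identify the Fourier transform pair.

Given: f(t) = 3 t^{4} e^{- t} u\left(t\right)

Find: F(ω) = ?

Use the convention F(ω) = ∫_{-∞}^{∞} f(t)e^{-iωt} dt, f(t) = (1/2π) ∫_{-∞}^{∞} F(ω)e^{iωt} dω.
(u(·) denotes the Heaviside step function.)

F(ω) = \frac{72}{\left(i \omega + 1\right)^{5}}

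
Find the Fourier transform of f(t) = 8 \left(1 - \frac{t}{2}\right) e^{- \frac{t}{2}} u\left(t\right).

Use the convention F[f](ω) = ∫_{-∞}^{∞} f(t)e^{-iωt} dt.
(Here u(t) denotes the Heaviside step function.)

F(ω) = \frac{32 i \omega}{- 4 \omega^{2} + 4 i \omega + 1}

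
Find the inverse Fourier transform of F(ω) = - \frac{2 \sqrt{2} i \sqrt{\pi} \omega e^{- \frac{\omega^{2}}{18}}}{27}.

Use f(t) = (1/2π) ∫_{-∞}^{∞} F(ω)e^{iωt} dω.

f(t) = 2 t e^{- \frac{9 t^{2}}{2}}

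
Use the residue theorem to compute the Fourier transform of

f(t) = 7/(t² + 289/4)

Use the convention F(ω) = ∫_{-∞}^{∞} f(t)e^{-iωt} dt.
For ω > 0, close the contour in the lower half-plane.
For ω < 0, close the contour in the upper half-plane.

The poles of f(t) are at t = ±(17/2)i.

Let g(z) = f(z)e^{-iωz}; for large |z| the factor e^{-iωz} decays in the lower half-plane when ω > 0 and in the upper half-plane when ω < 0.

Case ω > 0 (lower half-plane, clockwise contour ⇒ F(ω) = -2πi·ΣRes):
  Res_{z = - \frac{17 i}{2}} g(z) = \frac{7 i e^{- \frac{17 \omega}{2}}}{17}
  F(ω) = -2πi·ΣRes = \frac{14 \pi e^{- \frac{17 \omega}{2}}}{17}

Case ω < 0 (upper half-plane, counterclockwise contour ⇒ F(ω) = +2πi·ΣRes):
  Res_{z = \frac{17 i}{2}} g(z) = - \frac{7 i e^{\frac{17 \omega}{2}}}{17}
  F(ω) = 2πi·ΣRes = \frac{14 \pi e^{\frac{17 \omega}{2}}}{17}

Both cases combine into a single formula in |ω|:

F(ω) = \frac{14 \pi e^{- \frac{17 \left|{\omega}\right|}{2}}}{17}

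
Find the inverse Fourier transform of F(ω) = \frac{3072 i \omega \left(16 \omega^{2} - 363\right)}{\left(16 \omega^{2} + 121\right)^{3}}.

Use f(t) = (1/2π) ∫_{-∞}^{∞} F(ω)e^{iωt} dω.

f(t) = 3 t e^{- \frac{11 \left|{t}\right|}{4}} \left|{t}\right|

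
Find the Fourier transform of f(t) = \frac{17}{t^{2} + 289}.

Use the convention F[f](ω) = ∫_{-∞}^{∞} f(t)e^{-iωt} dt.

F(ω) = \pi e^{- 17 \left|{\omega}\right|}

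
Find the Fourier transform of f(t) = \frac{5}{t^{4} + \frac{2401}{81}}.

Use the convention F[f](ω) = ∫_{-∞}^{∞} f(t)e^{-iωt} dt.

F(ω) = \frac{135 \pi e^{- \frac{7 \sqrt{2} \left|{\omega}\right|}{6}} \sin{\left(\frac{7 \sqrt{2} \left|{\omega}\right|}{6} + \frac{\pi}{4} \right)}}{343}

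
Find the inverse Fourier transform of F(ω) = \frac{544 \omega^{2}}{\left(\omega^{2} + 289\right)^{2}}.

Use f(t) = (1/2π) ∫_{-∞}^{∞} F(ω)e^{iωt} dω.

f(t) = 8 \left(1 - 17 \left|{t}\right|\right) e^{- 17 \left|{t}\right|}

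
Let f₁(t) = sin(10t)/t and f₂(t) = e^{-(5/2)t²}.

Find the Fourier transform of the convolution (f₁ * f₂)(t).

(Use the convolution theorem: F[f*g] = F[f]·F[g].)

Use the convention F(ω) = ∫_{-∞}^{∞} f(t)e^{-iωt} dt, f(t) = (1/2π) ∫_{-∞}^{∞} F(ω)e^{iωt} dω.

F[f₁*f₂](ω) = \begin{cases} \frac{\sqrt{10} \pi^{\frac{3}{2}} e^{- \frac{\omega^{2}}{10}}}{5} & \text{for}\: \omega > -10 \wedge \omega < 10 \\0 & \text{otherwise} \end{cases}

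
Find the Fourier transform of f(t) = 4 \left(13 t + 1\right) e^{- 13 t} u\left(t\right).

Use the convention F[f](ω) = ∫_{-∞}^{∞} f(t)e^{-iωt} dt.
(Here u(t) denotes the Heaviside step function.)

F(ω) = \frac{4 \left(- i \omega - 26\right)}{\omega^{2} - 26 i \omega - 169}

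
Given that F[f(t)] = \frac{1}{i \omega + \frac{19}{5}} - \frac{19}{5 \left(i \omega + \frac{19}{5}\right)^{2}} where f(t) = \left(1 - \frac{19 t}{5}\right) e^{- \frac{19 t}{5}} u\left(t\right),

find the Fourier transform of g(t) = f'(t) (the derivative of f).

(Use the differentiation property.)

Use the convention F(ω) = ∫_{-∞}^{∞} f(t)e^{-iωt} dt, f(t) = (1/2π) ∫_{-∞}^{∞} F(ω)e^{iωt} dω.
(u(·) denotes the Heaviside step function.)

F[g](ω) = \frac{25 \omega^{2}}{25 \omega^{2} - 190 i \omega - 361}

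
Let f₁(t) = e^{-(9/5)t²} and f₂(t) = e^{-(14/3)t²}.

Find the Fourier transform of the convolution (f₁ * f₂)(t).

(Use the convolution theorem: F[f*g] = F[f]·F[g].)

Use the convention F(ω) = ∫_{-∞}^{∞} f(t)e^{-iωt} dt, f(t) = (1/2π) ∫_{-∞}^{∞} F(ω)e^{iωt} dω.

F[f₁*f₂](ω) = \frac{\sqrt{210} \pi e^{- \frac{97 \omega^{2}}{504}}}{42}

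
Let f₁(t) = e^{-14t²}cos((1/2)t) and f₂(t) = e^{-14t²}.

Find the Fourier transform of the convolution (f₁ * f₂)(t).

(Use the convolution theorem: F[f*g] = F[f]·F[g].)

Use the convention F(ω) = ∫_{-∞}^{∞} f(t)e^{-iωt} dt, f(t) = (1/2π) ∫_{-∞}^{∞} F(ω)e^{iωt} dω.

F[f₁*f₂](ω) = \frac{\pi \left(e^{\frac{\omega}{28}} + 1\right) e^{- \frac{\omega^{2}}{28} - \frac{\omega}{56} - \frac{1}{224}}}{28}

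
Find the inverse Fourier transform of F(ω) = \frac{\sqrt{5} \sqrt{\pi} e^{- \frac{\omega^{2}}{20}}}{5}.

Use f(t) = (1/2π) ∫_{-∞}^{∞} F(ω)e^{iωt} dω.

f(t) = e^{- 5 t^{2}}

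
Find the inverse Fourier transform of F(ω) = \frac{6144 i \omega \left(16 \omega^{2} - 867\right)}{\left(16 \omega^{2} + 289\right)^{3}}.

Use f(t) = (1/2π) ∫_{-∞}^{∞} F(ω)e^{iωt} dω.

f(t) = 6 t e^{- \frac{17 \left|{t}\right|}{4}} \left|{t}\right|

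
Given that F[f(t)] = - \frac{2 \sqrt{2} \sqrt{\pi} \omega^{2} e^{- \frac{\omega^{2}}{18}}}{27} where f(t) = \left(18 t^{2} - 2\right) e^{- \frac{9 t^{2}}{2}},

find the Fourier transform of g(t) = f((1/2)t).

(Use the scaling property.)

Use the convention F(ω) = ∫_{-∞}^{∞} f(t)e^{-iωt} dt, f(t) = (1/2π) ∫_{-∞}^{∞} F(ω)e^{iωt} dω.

F[g](ω) = - \frac{16 \sqrt{2} \sqrt{\pi} \omega^{2} e^{- \frac{2 \omega^{2}}{9}}}{27}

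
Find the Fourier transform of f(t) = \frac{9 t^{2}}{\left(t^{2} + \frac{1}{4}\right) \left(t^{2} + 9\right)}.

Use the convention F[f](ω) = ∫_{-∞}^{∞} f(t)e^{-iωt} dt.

F(ω) = \frac{108 \pi e^{- 3 \left|{\omega}\right|}}{35} - \frac{18 \pi e^{- \frac{\left|{\omega}\right|}{2}}}{35}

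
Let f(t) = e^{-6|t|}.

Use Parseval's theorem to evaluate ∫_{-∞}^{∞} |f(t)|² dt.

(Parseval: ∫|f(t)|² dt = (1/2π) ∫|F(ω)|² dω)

∫|f(t)|² dt = \frac{1}{6}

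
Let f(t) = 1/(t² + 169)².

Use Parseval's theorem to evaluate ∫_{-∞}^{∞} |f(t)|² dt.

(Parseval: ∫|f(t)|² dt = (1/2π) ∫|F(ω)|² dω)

∫|f(t)|² dt = \frac{5 \pi}{1003976272}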